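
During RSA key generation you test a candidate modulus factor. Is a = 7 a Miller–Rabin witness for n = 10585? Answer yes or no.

yes

n − 1 = 10584 = 2^3 · 1323, so s = 3 and d = 1323.
x_0 = 7^1323 mod 10585 = 5453.
x_0 is neither 1 nor 10584, so continue squaring.
x_1 = 5453^2 mod 10585 = 1944.
x_2 = 1944^2 mod 10585 = 291.
Reached i = s−1 = 2 without hitting −1: 7 is a Miller–Rabin witness and 10585 is composite.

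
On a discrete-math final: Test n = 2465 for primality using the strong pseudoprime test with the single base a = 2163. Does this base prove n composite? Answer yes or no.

no

n − 1 = 2464 = 2^5 · 77, so s = 5 and d = 77.
x_0 = 2163^77 mod 2465 = 2163.
x_0 is neither 1 nor 2464, so continue squaring.
x_1 = 2163^2 mod 2465 = 2464.
x_1 ≡ −1, so 2163 is not a witness.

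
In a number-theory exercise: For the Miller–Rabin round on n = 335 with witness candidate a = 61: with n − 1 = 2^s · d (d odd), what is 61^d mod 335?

31

n − 1 = 334 = 2^1 · 167, so s = 1 and d = 167.
Repeated squaring mod 335: 61^1 ≡ 61, 61^2 ≡ 36, 61^4 ≡ 291, 61^8 ≡ 261, 61^16 ≡ 116, 61^32 ≡ 56, 61^64 ≡ 121, 61^128 ≡ 236.
167 = 128 + 32 + 4 + 2 + 1, so 61^167 ≡ 236·56·291·36·61 ≡ 31 (mod 335).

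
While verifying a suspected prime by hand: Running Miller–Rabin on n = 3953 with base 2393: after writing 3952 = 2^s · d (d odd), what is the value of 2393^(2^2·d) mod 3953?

853

n − 1 = 3952 = 2^4 · 247, so s = 4 and d = 247.
x_0 = 2393^247 mod 3953 = 3528.
x_1 = 3528^2 mod 3953 = 2740.
x_2 = 2740^2 mod 3953 = 853.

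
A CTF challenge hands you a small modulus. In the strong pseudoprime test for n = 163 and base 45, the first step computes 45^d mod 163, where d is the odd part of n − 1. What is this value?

162

n − 1 = 162 = 2^1 · 81, so s = 1 and d = 81.
45^81 mod 163 = 162.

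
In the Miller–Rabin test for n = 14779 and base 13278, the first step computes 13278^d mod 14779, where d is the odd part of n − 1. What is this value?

n − 1 = 14778 = 2^1 · 7389, so s = 1 and d = 7389.
Repeated squaring mod 14779: 13278^1 ≡ 13278, 13278^2 ≡ 6593, 13278^4 ≡ 2610, 13278^8 ≡ 13760, 13278^16 ≡ 3831, 13278^32 ≡ 1014, 13278^64 ≡ 8445, 13278^128 ≡ 9350, 13278^256 ≡ 4715, 13278^512 ≡ 3609, 13278^1024 ≡ 4582, 13278^2048 ≡ 8544, 13278^4096 ≡ 6455.
7389 = 4096 + 2048 + 1024 + 128 + 64 + 16 + 8 + 4 + 1, so 13278^7389 ≡ 6455·8544·4582·9350·8445·3831·13760·2610·13278 ≡ 1 (mod 14779).

1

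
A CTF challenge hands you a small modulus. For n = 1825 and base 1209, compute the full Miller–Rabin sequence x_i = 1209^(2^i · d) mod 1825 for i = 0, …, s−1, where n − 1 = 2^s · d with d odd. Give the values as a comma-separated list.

1469, 811, 721, 1541, 356

n − 1 = 1824 = 2^5 · 57, so s = 5 and d = 57.
x_0 = 1209^57 mod 1825 = 1469.
x_1 = 1469^2 mod 1825 = 811.
x_2 = 811^2 mod 1825 = 721.
x_3 = 721^2 mod 1825 = 1541.
x_4 = 1541^2 mod 1825 = 356.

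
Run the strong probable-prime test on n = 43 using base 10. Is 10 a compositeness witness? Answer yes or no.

n − 1 = 42 = 2^1 · 21, so s = 1 and d = 21.
x_0 = 10^21 mod 43 = 1.
x_0 = 1, so 10 is not a witness.

no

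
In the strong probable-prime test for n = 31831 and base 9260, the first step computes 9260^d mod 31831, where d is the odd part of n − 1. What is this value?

14825

n − 1 = 31830 = 2^1 · 15915, so s = 1 and d = 15915.
9260^15915 mod 31831 = 14825.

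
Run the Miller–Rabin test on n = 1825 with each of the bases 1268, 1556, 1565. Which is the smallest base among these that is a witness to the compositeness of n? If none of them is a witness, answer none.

1556

n − 1 = 1824 = 2^5 · 57, so s = 5 and d = 57.
Base 1268: x_0 = 1268^57 mod 1825 = 1268. x_0 is neither 1 nor 1824, so continue squaring. x_1 = 1268^2 mod 1825 = 1824. x_1 ≡ −1, so 1268 is not a witness.
Base 1556: x_0 = 1556^57 mod 1825 = 1411. x_0 is neither 1 nor 1824, so continue squaring. x_1 = 1411^2 mod 1825 = 1671. x_2 = 1671^2 mod 1825 = 1816. x_3 = 1816^2 mod 1825 = 81. x_4 = 81^2 mod 1825 = 1086. Reached i = s−1 = 4 without hitting −1: 1556 is a Miller–Rabin witness and 1825 is composite.
Base 1565: x_0 = 1565^57 mod 1825 = 575. x_0 is neither 1 nor 1824, so continue squaring. x_1 = 575^2 mod 1825 = 300. x_2 = 300^2 mod 1825 = 575. x_3 = 575^2 mod 1825 = 300. x_4 = 300^2 mod 1825 = 575. Reached i = s−1 = 4 without hitting −1: 1565 is a Miller–Rabin witness and 1825 is composite.
The smallest witness among the given bases is 1556.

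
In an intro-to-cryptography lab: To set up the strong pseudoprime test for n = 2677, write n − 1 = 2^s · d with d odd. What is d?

669

Halving: 2676 → 1338 → 669; 669 is odd.
So 2676 = 2^2 · 669.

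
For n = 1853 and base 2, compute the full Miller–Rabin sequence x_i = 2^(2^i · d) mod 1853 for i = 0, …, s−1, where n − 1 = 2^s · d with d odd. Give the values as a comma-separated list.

n − 1 = 1852 = 2^2 · 463, so s = 2 and d = 463.
x_0 = 2^463 mod 1853 = 1182.
x_1 = 1182^2 mod 1853 = 1815.

1182, 1815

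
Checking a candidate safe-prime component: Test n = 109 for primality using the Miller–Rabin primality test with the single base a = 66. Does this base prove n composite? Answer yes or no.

no

n − 1 = 108 = 2^2 · 27, so s = 2 and d = 27.
x_0 = 66^27 mod 109 = 1.
x_0 = 1, so 66 is not a witness.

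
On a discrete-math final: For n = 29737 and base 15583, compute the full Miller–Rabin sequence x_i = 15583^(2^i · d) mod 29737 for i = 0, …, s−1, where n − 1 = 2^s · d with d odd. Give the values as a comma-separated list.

16120, 12494, 10523

n − 1 = 29736 = 2^3 · 3717, so s = 3 and d = 3717.
x_0 = 15583^3717 mod 29737 = 16120.
x_1 = 16120^2 mod 29737 = 12494.
x_2 = 12494^2 mod 29737 = 10523.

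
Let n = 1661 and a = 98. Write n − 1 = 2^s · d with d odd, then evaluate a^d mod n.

461

n − 1 = 1660 = 2^2 · 415, so s = 2 and d = 415.
Repeated squaring mod 1661: 98^1 ≡ 98, 98^2 ≡ 1299, 98^4 ≡ 1486, 98^8 ≡ 727, 98^16 ≡ 331, 98^32 ≡ 1596, 98^64 ≡ 903, 98^128 ≡ 1519, 98^256 ≡ 232.
415 = 256 + 128 + 16 + 8 + 4 + 2 + 1, so 98^415 ≡ 232·1519·331·727·1486·1299·98 ≡ 461 (mod 1661).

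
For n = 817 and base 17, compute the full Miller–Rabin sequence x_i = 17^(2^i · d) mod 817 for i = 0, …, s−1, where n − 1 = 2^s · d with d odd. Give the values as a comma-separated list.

729, 391, 102, 600

n − 1 = 816 = 2^4 · 51, so s = 4 and d = 51.
x_0 = 17^51 mod 817 = 729.
x_1 = 729^2 mod 817 = 391.
x_2 = 391^2 mod 817 = 102.
x_3 = 102^2 mod 817 = 600.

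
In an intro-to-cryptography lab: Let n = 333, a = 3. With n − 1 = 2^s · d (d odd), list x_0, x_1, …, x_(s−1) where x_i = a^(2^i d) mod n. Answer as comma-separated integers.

n − 1 = 332 = 2^2 · 83, so s = 2 and d = 83.
x_0 = 3^83 mod 333 = 324.
x_1 = 324^2 mod 333 = 81.

324, 81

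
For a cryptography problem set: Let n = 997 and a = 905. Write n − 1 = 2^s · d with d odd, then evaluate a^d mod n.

n − 1 = 996 = 2^2 · 249, so s = 2 and d = 249.
Repeated squaring mod 997: 905^1 ≡ 905, 905^2 ≡ 488, 905^4 ≡ 858, 905^8 ≡ 378, 905^16 ≡ 313, 905^32 ≡ 263, 905^64 ≡ 376, 905^128 ≡ 799.
249 = 128 + 64 + 32 + 16 + 8 + 1, so 905^249 ≡ 799·376·263·313·378·905 ≡ 1 (mod 997).

1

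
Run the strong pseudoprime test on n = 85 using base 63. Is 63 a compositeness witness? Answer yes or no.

n − 1 = 84 = 2^2 · 21, so s = 2 and d = 21.
x_0 = 63^21 mod 85 = 3.
x_0 is neither 1 nor 84, so continue squaring.
x_1 = 3^2 mod 85 = 9.
Reached i = s−1 = 1 without hitting −1: 63 is a Miller–Rabin witness and 85 is composite.

yes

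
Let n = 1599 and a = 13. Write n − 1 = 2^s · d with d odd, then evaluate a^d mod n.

n − 1 = 1598 = 2^1 · 799, so s = 1 and d = 799.
13^799 mod 1599 = 1495.

1495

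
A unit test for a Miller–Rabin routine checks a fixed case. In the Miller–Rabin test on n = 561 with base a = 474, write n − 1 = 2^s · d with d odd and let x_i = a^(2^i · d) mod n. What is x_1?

n − 1 = 560 = 2^4 · 35, so s = 4 and d = 35.
x_0 = 474^35 mod 561 = 111.
x_1 = 111^2 mod 561 = 540.

540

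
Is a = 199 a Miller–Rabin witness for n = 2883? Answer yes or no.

n − 1 = 2882 = 2^1 · 1441, so s = 1 and d = 1441.
x_0 = 199^1441 mod 2883 = 2431.
x_0 ∉ {1, 2882} and s = 1, so 199 is a Miller–Rabin witness and 2883 is composite.

yes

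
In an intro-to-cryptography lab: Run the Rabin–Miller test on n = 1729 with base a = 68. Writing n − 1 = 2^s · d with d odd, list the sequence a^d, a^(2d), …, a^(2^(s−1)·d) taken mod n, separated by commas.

1483, 1, 1, 1, 1, 1

n − 1 = 1728 = 2^6 · 27, so s = 6 and d = 27.
x_0 = 68^27 mod 1729 = 1483.
x_1 = 1483^2 mod 1729 = 1.
x_2 = 1^2 mod 1729 = 1.
x_3 = 1^2 mod 1729 = 1.
x_4 = 1^2 mod 1729 = 1.
x_5 = 1^2 mod 1729 = 1.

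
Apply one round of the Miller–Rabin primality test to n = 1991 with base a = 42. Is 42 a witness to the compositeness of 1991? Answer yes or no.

no

n − 1 = 1990 = 2^1 · 995, so s = 1 and d = 995.
x_0 = 42^995 mod 1991 = 1.
x_0 = 1, so 42 is not a witness.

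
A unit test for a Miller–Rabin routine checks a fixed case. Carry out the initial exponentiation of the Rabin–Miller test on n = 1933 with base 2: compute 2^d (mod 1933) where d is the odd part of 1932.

n − 1 = 1932 = 2^2 · 483, so s = 2 and d = 483.
2^483 mod 1933 = 598.

598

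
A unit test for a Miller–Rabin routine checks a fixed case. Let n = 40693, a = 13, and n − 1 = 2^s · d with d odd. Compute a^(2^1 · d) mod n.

1

n − 1 = 40692 = 2^2 · 10173, so s = 2 and d = 10173.
Repeated squaring mod 40693: 13^1 ≡ 13, 13^2 ≡ 169, 13^4 ≡ 28561, 13^8 ≡ 39536, 13^16 ≡ 36473, 13^32 ≡ 25559, 13^64 ≡ 17752, 13^128 ≡ 6912, 13^256 ≡ 2162, 13^512 ≡ 35242, 13^1024 ≡ 7511, 13^2048 ≡ 14623, 13^4096 ≡ 31107, 13^8192 ≡ 6602.
10173 = 8192 + 1024 + 512 + 256 + 128 + 32 + 16 + 8 + 4 + 1, so 13^10173 ≡ 6602·7511·35242·2162·6912·25559·36473·39536·28561·13 ≡ 1 (mod 40693).
x_0 = 1.
x_1 = 1^2 mod 40693 = 1.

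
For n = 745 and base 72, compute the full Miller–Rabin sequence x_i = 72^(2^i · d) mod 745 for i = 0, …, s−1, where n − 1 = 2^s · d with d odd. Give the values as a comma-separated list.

407, 259, 31

n − 1 = 744 = 2^3 · 93, so s = 3 and d = 93.
x_0 = 72^93 mod 745 = 407.
x_1 = 407^2 mod 745 = 259.
x_2 = 259^2 mod 745 = 31.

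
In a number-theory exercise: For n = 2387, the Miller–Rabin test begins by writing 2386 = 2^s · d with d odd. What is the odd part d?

Halving: 2386 → 1193; 1193 is odd.
So 2386 = 2^1 · 1193.

1193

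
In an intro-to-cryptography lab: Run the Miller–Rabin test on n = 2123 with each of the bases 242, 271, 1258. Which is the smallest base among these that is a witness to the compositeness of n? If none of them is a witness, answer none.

n − 1 = 2122 = 2^1 · 1061, so s = 1 and d = 1061.
Base 242: x_0 = 242^1061 mod 2123 = 1221. x_0 ∉ {1, 2122} and s = 1, so 242 is a Miller–Rabin witness and 2123 is composite.
Base 271: x_0 = 271^1061 mod 2123 = 447. x_0 ∉ {1, 2122} and s = 1, so 271 is a Miller–Rabin witness and 2123 is composite.
Base 1258: x_0 = 1258^1061 mod 2123 = 290. x_0 ∉ {1, 2122} and s = 1, so 1258 is a Miller–Rabin witness and 2123 is composite.
The smallest witness among the given bases is 242.

242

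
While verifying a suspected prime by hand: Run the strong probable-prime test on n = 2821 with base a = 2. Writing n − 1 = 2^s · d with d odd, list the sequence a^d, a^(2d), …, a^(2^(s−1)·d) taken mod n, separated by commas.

2605, 1520

n − 1 = 2820 = 2^2 · 705, so s = 2 and d = 705.
x_0 = 2^705 mod 2821 = 2605.
x_1 = 2605^2 mod 2821 = 1520.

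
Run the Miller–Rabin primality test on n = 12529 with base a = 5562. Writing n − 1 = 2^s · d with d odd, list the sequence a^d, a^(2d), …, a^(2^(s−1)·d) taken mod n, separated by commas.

n − 1 = 12528 = 2^4 · 783, so s = 4 and d = 783.
x_0 = 5562^783 mod 12529 = 805.
x_1 = 805^2 mod 12529 = 9046.
x_2 = 9046^2 mod 12529 = 3217.
x_3 = 3217^2 mod 12529 = 135.

805, 9046, 3217, 135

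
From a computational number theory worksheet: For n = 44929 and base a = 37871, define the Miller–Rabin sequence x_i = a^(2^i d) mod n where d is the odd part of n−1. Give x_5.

n − 1 = 44928 = 2^7 · 351, so s = 7 and d = 351.
By repeated squaring, 37871^351 ≡ 35795 (mod 44929).
x_0 = 35795.
x_1 = 35795^2 mod 44929 = 41732.
x_2 = 41732^2 mod 44929 = 21926.
x_3 = 21926^2 mod 44929 = 9176.
x_4 = 9176^2 mod 44929 = 2030.
x_5 = 2030^2 mod 44929 = 32361.

32361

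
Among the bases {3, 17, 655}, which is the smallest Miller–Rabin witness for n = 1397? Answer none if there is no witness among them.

n − 1 = 1396 = 2^2 · 349, so s = 2 and d = 349.
Base 3: x_0 = 3^349 mod 1397 = 224. x_0 is neither 1 nor 1396, so continue squaring. x_1 = 224^2 mod 1397 = 1281. Reached i = s−1 = 1 without hitting −1: 3 is a Miller–Rabin witness and 1397 is composite.
Base 17: x_0 = 17^349 mod 1397 = 596. x_0 is neither 1 nor 1396, so continue squaring. x_1 = 596^2 mod 1397 = 378. Reached i = s−1 = 1 without hitting −1: 17 is a Miller–Rabin witness and 1397 is composite.
Base 655: x_0 = 655^349 mod 1397 = 1036. x_0 is neither 1 nor 1396, so continue squaring. x_1 = 1036^2 mod 1397 = 400. Reached i = s−1 = 1 without hitting −1: 655 is a Miller–Rabin witness and 1397 is composite.
The smallest witness among the given bases is 3.

3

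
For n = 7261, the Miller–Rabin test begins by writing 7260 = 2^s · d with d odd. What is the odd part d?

Halving: 7260 → 3630 → 1815; 1815 is odd.
So 7260 = 2^2 · 1815.

1815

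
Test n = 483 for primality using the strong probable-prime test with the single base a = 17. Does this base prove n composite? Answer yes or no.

n − 1 = 482 = 2^1 · 241, so s = 1 and d = 241.
x_0 = 17^241 mod 483 = 479.
x_0 ∉ {1, 482} and s = 1, so 17 is a Miller–Rabin witness and 483 is composite.

yes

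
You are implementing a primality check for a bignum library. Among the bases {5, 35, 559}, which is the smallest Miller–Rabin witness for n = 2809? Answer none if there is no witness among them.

n − 1 = 2808 = 2^3 · 351, so s = 3 and d = 351.
Base 5: x_0 = 5^351 mod 2809 = 348. x_0 is neither 1 nor 2808, so continue squaring. x_1 = 348^2 mod 2809 = 317. x_2 = 317^2 mod 2809 = 2174. Reached i = s−1 = 2 without hitting −1: 5 is a Miller–Rabin witness and 2809 is composite.
Base 35: x_0 = 35^351 mod 2809 = 2567. x_0 is neither 1 nor 2808, so continue squaring. x_1 = 2567^2 mod 2809 = 2384. x_2 = 2384^2 mod 2809 = 849. Reached i = s−1 = 2 without hitting −1: 35 is a Miller–Rabin witness and 2809 is composite.
Base 559: x_0 = 559^351 mod 2809 = 635. x_0 is neither 1 nor 2808, so continue squaring. x_1 = 635^2 mod 2809 = 1538. x_2 = 1538^2 mod 2809 = 266. Reached i = s−1 = 2 without hitting −1: 559 is a Miller–Rabin witness and 2809 is composite.
The smallest witness among the given bases is 5.

5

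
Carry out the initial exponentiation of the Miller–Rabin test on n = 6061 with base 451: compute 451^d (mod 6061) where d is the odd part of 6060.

616

n − 1 = 6060 = 2^2 · 1515, so s = 2 and d = 1515.
451^1515 mod 6061 = 616.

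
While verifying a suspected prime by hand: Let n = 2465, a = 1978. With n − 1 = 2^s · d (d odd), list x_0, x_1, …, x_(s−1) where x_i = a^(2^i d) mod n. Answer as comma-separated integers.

2203, 2089, 871, 1886, 1

n − 1 = 2464 = 2^5 · 77, so s = 5 and d = 77.
x_0 = 1978^77 mod 2465 = 2203.
x_1 = 2203^2 mod 2465 = 2089.
x_2 = 2089^2 mod 2465 = 871.
x_3 = 871^2 mod 2465 = 1886.
x_4 = 1886^2 mod 2465 = 1.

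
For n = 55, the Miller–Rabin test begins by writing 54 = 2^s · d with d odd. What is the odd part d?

27

Halving: 54 → 27; 27 is odd.
So 54 = 2^1 · 27.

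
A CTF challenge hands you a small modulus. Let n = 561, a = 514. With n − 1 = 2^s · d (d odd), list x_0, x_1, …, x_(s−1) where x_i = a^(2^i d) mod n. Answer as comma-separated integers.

472, 67, 1, 1

n − 1 = 560 = 2^4 · 35, so s = 4 and d = 35.
x_0 = 514^35 mod 561 = 472.
x_1 = 472^2 mod 561 = 67.
x_2 = 67^2 mod 561 = 1.
x_3 = 1^2 mod 561 = 1.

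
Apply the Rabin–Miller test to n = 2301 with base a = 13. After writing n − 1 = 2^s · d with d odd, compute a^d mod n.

364

n − 1 = 2300 = 2^2 · 575, so s = 2 and d = 575.
Repeated squaring mod 2301: 13^1 ≡ 13, 13^2 ≡ 169, 13^4 ≡ 949, 13^8 ≡ 910, 13^16 ≡ 2041, 13^32 ≡ 871, 13^64 ≡ 1612, 13^128 ≡ 715, 13^256 ≡ 403, 13^512 ≡ 1339.
575 = 512 + 32 + 16 + 8 + 4 + 2 + 1, so 13^575 ≡ 1339·871·2041·910·949·169·13 ≡ 364 (mod 2301).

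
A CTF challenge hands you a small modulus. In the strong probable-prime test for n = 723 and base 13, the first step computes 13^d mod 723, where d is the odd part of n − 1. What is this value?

469

n − 1 = 722 = 2^1 · 361, so s = 1 and d = 361.
Repeated squaring mod 723: 13^1 ≡ 13, 13^2 ≡ 169, 13^4 ≡ 364, 13^8 ≡ 187, 13^16 ≡ 265, 13^32 ≡ 94, 13^64 ≡ 160, 13^128 ≡ 295, 13^256 ≡ 265.
361 = 256 + 64 + 32 + 8 + 1, so 13^361 ≡ 265·160·94·187·13 ≡ 469 (mod 723).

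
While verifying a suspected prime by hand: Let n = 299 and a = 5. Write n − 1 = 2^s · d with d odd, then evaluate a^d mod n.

n − 1 = 298 = 2^1 · 149, so s = 1 and d = 149.
5^149 mod 299 = 291.

291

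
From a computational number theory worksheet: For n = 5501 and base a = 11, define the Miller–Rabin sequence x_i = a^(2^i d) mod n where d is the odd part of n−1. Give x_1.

n − 1 = 5500 = 2^2 · 1375, so s = 2 and d = 1375.
x_0 = 11^1375 mod 5501 = 5500.
x_1 = 5500^2 mod 5501 = 1.

1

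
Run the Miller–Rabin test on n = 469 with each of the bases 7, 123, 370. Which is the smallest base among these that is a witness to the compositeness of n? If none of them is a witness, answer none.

7

n − 1 = 468 = 2^2 · 117, so s = 2 and d = 117.
Base 7: x_0 = 7^117 mod 469 = 161. x_0 is neither 1 nor 468, so continue squaring. x_1 = 161^2 mod 469 = 126. Reached i = s−1 = 1 without hitting −1: 7 is a Miller–Rabin witness and 469 is composite.
Base 123: x_0 = 123^117 mod 469 = 64. x_0 is neither 1 nor 468, so continue squaring. x_1 = 64^2 mod 469 = 344. Reached i = s−1 = 1 without hitting −1: 123 is a Miller–Rabin witness and 469 is composite.
Base 370: x_0 = 370^117 mod 469 = 349. x_0 is neither 1 nor 468, so continue squaring. x_1 = 349^2 mod 469 = 330. Reached i = s−1 = 1 without hitting −1: 370 is a Miller–Rabin witness and 469 is composite.
The smallest witness among the given bases is 7.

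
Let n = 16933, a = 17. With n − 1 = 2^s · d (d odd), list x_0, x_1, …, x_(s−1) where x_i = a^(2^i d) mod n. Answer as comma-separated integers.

13754, 13973

n − 1 = 16932 = 2^2 · 4233, so s = 2 and d = 4233.
x_0 = 17^4233 mod 16933 = 13754.
x_1 = 13754^2 mod 16933 = 13973.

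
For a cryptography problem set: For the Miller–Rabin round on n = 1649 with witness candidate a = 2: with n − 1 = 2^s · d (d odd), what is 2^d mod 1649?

n − 1 = 1648 = 2^4 · 103, so s = 4 and d = 103.
Repeated squaring mod 1649: 2^1 ≡ 2, 2^2 ≡ 4, 2^4 ≡ 16, 2^8 ≡ 256, 2^16 ≡ 1225, 2^32 ≡ 35, 2^64 ≡ 1225.
103 = 64 + 32 + 4 + 2 + 1, so 2^103 ≡ 1225·35·16·4·2 ≡ 128 (mod 1649).

128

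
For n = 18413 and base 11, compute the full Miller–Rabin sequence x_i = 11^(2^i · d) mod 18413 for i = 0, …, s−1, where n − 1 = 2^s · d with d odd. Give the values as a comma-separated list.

5773, 18412

n − 1 = 18412 = 2^2 · 4603, so s = 2 and d = 4603.
x_0 = 11^4603 mod 18413 = 5773.
x_1 = 5773^2 mod 18413 = 18412.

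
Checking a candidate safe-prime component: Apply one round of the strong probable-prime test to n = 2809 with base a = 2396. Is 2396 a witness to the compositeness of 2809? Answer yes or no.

n − 1 = 2808 = 2^3 · 351, so s = 3 and d = 351.
By repeated squaring, 2396^351 ≡ 2808 (mod 2809).
x_0 = 2396^351 mod 2809 = 2808.
x_0 = 2808 ≡ −1, so 2396 is not a witness.

no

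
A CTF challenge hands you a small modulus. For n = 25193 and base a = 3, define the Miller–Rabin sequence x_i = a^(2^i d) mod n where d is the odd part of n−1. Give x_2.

n − 1 = 25192 = 2^3 · 3149, so s = 3 and d = 3149.
x_0 = 3^3149 mod 25193 = 17365.
x_1 = 17365^2 mod 25193 = 8208.
x_2 = 8208^2 mod 25193 = 5182.

5182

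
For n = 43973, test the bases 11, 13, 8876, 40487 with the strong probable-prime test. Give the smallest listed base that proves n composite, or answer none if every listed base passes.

n − 1 = 43972 = 2^2 · 10993, so s = 2 and d = 10993.
Base 11: x_0 = 11^10993 mod 43973 = 9114. x_0 is neither 1 nor 43972, so continue squaring. x_1 = 9114^2 mod 43973 = 43972. x_1 ≡ −1, so 11 is not a witness.
Base 13: x_0 = 13^10993 mod 43973 = 9114. x_0 is neither 1 nor 43972, so continue squaring. x_1 = 9114^2 mod 43973 = 43972. x_1 ≡ −1, so 13 is not a witness.
Base 8876: x_0 = 8876^10993 mod 43973 = 34859. x_0 is neither 1 nor 43972, so continue squaring. x_1 = 34859^2 mod 43973 = 43972. x_1 ≡ −1, so 8876 is not a witness.
Base 40487: x_0 = 40487^10993 mod 43973 = 1. x_0 = 1, so 40487 is not a witness.
No listed base is a witness for 43973.

none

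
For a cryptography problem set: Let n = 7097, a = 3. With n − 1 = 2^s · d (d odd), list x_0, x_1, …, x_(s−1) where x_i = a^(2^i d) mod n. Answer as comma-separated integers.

5817, 6090, 6275

n − 1 = 7096 = 2^3 · 887, so s = 3 and d = 887.
x_0 = 3^887 mod 7097 = 5817.
x_1 = 5817^2 mod 7097 = 6090.
x_2 = 6090^2 mod 7097 = 6275.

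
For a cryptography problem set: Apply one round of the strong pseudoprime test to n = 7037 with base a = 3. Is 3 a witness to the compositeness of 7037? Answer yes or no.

yes

n − 1 = 7036 = 2^2 · 1759, so s = 2 and d = 1759.
x_0 = 3^1759 mod 7037 = 291.
x_0 is neither 1 nor 7036, so continue squaring.
x_1 = 291^2 mod 7037 = 237.
Reached i = s−1 = 1 without hitting −1: 3 is a Miller–Rabin witness and 7037 is composite.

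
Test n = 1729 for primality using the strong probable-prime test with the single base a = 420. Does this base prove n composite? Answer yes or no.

n − 1 = 1728 = 2^6 · 27, so s = 6 and d = 27.
x_0 = 420^27 mod 1729 = 987.
x_0 is neither 1 nor 1728, so continue squaring.
x_1 = 987^2 mod 1729 = 742.
x_2 = 742^2 mod 1729 = 742.
x_3 = 742^2 mod 1729 = 742.
x_4 = 742^2 mod 1729 = 742.
x_5 = 742^2 mod 1729 = 742.
Reached i = s−1 = 5 without hitting −1: 420 is a Miller–Rabin witness and 1729 is composite.

yes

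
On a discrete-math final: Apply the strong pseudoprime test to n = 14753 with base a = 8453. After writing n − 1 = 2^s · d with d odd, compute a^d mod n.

4083

n − 1 = 14752 = 2^5 · 461, so s = 5 and d = 461.
Repeated squaring mod 14753: 8453^1 ≡ 8453, 8453^2 ≡ 4430, 8453^4 ≡ 3410, 8453^8 ≡ 2736, 8453^16 ≡ 5925, 8453^32 ≡ 8238, 8453^64 ≡ 844, 8453^128 ≡ 4192, 8453^256 ≡ 2041.
461 = 256 + 128 + 64 + 8 + 4 + 1, so 8453^461 ≡ 2041·4192·844·2736·3410·8453 ≡ 4083 (mod 14753).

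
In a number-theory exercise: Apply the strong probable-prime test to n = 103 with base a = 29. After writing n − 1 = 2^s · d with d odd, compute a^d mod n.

1

n − 1 = 102 = 2^1 · 51, so s = 1 and d = 51.
Repeated squaring mod 103: 29^1 ≡ 29, 29^2 ≡ 17, 29^4 ≡ 83, 29^8 ≡ 91, 29^16 ≡ 41, 29^32 ≡ 33.
51 = 32 + 16 + 2 + 1, so 29^51 ≡ 33·41·17·29 ≡ 1 (mod 103).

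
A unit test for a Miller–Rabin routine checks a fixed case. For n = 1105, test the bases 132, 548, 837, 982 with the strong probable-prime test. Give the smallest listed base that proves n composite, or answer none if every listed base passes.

none

n − 1 = 1104 = 2^4 · 69, so s = 4 and d = 69.
Base 132: x_0 = 132^69 mod 1105 = 642. x_0 is neither 1 nor 1104, so continue squaring. x_1 = 642^2 mod 1105 = 1104. x_1 ≡ −1, so 132 is not a witness.
Base 548: x_0 = 548^69 mod 1105 = 1058. x_0 is neither 1 nor 1104, so continue squaring. x_1 = 1058^2 mod 1105 = 1104. x_1 ≡ −1, so 548 is not a witness.
Base 837: x_0 = 837^69 mod 1105 = 837. x_0 is neither 1 nor 1104, so continue squaring. x_1 = 837^2 mod 1105 = 1104. x_1 ≡ −1, so 837 is not a witness.
Base 982: x_0 = 982^69 mod 1105 = 47. x_0 is neither 1 nor 1104, so continue squaring. x_1 = 47^2 mod 1105 = 1104. x_1 ≡ −1, so 982 is not a witness.
No listed base is a witness for 1105.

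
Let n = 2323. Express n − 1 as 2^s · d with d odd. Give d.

1161

Halving: 2322 → 1161; 1161 is odd.
So 2322 = 2^1 · 1161.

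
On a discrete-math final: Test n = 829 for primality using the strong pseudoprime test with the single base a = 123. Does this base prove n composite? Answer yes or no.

n − 1 = 828 = 2^2 · 207, so s = 2 and d = 207.
x_0 = 123^207 mod 829 = 1.
x_0 = 1, so 123 is not a witness.

no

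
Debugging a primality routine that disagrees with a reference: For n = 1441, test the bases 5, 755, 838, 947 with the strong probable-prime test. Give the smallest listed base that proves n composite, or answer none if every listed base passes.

5

n − 1 = 1440 = 2^5 · 45, so s = 5 and d = 45.
Base 5: x_0 = 5^45 mod 1441 = 584. x_0 is neither 1 nor 1440, so continue squaring. x_1 = 584^2 mod 1441 = 980. x_2 = 980^2 mod 1441 = 694. x_3 = 694^2 mod 1441 = 342. x_4 = 342^2 mod 1441 = 243. Reached i = s−1 = 4 without hitting −1: 5 is a Miller–Rabin witness and 1441 is composite.
Base 755: x_0 = 755^45 mod 1441 = 230. x_0 is neither 1 nor 1440, so continue squaring. x_1 = 230^2 mod 1441 = 1024. x_2 = 1024^2 mod 1441 = 969. x_3 = 969^2 mod 1441 = 870. x_4 = 870^2 mod 1441 = 375. Reached i = s−1 = 4 without hitting −1: 755 is a Miller–Rabin witness and 1441 is composite.
Base 838: x_0 = 838^45 mod 1441 = 846. x_0 is neither 1 nor 1440, so continue squaring. x_1 = 846^2 mod 1441 = 980. x_2 = 980^2 mod 1441 = 694. x_3 = 694^2 mod 1441 = 342. x_4 = 342^2 mod 1441 = 243. Reached i = s−1 = 4 without hitting −1: 838 is a Miller–Rabin witness and 1441 is composite.
Base 947: x_0 = 947^45 mod 1441 = 485. x_0 is neither 1 nor 1440, so continue squaring. x_1 = 485^2 mod 1441 = 342. x_2 = 342^2 mod 1441 = 243. x_3 = 243^2 mod 1441 = 1409. x_4 = 1409^2 mod 1441 = 1024. Reached i = s−1 = 4 without hitting −1: 947 is a Miller–Rabin witness and 1441 is composite.
The smallest witness among the given bases is 5.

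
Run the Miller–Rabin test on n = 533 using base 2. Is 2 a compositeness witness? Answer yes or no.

yes

n − 1 = 532 = 2^2 · 133, so s = 2 and d = 133.
x_0 = 2^133 mod 533 = 197.
x_0 is neither 1 nor 532, so continue squaring.
x_1 = 197^2 mod 533 = 433.
Reached i = s−1 = 1 without hitting −1: 2 is a Miller–Rabin witness and 533 is composite.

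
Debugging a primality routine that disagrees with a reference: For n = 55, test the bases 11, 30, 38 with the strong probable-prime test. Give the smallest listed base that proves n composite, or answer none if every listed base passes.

11

n − 1 = 54 = 2^1 · 27, so s = 1 and d = 27.
Base 11: x_0 = 11^27 mod 55 = 11. x_0 ∉ {1, 54} and s = 1, so 11 is a Miller–Rabin witness and 55 is composite.
Base 30: x_0 = 30^27 mod 55 = 35. x_0 ∉ {1, 54} and s = 1, so 30 is a Miller–Rabin witness and 55 is composite.
Base 38: x_0 = 38^27 mod 55 = 47. x_0 ∉ {1, 54} and s = 1, so 38 is a Miller–Rabin witness and 55 is composite.
The smallest witness among the given bases is 11.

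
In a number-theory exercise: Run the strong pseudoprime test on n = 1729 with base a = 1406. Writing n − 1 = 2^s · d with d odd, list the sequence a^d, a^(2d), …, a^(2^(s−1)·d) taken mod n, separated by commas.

1672, 1520, 456, 456, 456, 456

n − 1 = 1728 = 2^6 · 27, so s = 6 and d = 27.
x_0 = 1406^27 mod 1729 = 1672.
x_1 = 1672^2 mod 1729 = 1520.
x_2 = 1520^2 mod 1729 = 456.
x_3 = 456^2 mod 1729 = 456.
x_4 = 456^2 mod 1729 = 456.
x_5 = 456^2 mod 1729 = 456.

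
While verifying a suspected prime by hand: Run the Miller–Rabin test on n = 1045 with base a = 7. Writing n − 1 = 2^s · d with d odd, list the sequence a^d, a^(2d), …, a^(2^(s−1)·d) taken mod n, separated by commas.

n − 1 = 1044 = 2^2 · 261, so s = 2 and d = 261.
x_0 = 7^261 mod 1045 = 172.
x_1 = 172^2 mod 1045 = 324.

172, 324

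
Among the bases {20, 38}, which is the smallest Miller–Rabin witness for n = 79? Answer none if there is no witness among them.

none

n − 1 = 78 = 2^1 · 39, so s = 1 and d = 39.
Base 20: x_0 = 20^39 mod 79 = 1. x_0 = 1, so 20 is not a witness.
Base 38: x_0 = 38^39 mod 79 = 1. x_0 = 1, so 38 is not a witness.
No listed base is a witness for 79.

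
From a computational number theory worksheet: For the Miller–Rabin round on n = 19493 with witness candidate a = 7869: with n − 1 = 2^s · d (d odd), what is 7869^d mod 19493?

13741

n − 1 = 19492 = 2^2 · 4873, so s = 2 and d = 4873.
Repeated squaring mod 19493: 7869^1 ≡ 7869, 7869^2 ≡ 11393, 7869^4 ≡ 16055, 7869^8 ≡ 7086, 7869^16 ≡ 16921, 7869^32 ≡ 7057, 7869^64 ≡ 16127, 7869^128 ≡ 4523, 7869^256 ≡ 9372, 7869^512 ≡ 18419, 7869^1024 ≡ 3389, 7869^2048 ≡ 3944, 7869^4096 ≡ 19215.
4873 = 4096 + 512 + 256 + 8 + 1, so 7869^4873 ≡ 19215·18419·9372·7086·7869 ≡ 13741 (mod 19493).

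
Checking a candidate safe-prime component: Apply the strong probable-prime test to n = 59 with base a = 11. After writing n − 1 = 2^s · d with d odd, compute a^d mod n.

n − 1 = 58 = 2^1 · 29, so s = 1 and d = 29.
11^29 mod 59 = 58.

58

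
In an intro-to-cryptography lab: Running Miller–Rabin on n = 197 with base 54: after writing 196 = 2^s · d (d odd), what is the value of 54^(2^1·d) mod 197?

n − 1 = 196 = 2^2 · 49, so s = 2 and d = 49.
By repeated squaring, 54^49 ≡ 1 (mod 197).
x_0 = 1.
x_1 = 1^2 mod 197 = 1.

1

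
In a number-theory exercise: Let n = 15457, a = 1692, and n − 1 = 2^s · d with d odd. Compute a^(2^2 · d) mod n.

n − 1 = 15456 = 2^5 · 483, so s = 5 and d = 483.
x_0 = 1692^483 mod 15457 = 2192.
x_1 = 2192^2 mod 15457 = 13194.
x_2 = 13194^2 mod 15457 = 4902.

4902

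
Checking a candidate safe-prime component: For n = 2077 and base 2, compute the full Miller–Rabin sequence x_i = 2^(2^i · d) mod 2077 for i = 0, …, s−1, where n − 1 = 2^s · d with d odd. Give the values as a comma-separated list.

n − 1 = 2076 = 2^2 · 519, so s = 2 and d = 519.
x_0 = 2^519 mod 2077 = 388.
x_1 = 388^2 mod 2077 = 1000.

388, 1000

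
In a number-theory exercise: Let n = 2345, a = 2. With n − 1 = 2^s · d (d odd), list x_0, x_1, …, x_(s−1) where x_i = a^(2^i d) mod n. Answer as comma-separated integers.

n − 1 = 2344 = 2^3 · 293, so s = 3 and d = 293.
x_0 = 2^293 mod 2345 = 1922.
x_1 = 1922^2 mod 2345 = 709.
x_2 = 709^2 mod 2345 = 851.

1922, 709, 851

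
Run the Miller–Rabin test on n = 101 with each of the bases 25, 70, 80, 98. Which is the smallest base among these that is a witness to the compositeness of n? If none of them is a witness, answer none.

none

n − 1 = 100 = 2^2 · 25, so s = 2 and d = 25.
Base 25: x_0 = 25^25 mod 101 = 1. x_0 = 1, so 25 is not a witness.
Base 70: x_0 = 70^25 mod 101 = 100. x_0 = 100 ≡ −1, so 70 is not a witness.
Base 80: x_0 = 80^25 mod 101 = 1. x_0 = 1, so 80 is not a witness.
Base 98: x_0 = 98^25 mod 101 = 91. x_0 is neither 1 nor 100, so continue squaring. x_1 = 91^2 mod 101 = 100. x_1 ≡ −1, so 98 is not a witness.
No listed base is a witness for 101.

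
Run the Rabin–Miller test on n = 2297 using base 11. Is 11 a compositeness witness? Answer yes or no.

n − 1 = 2296 = 2^3 · 287, so s = 3 and d = 287.
x_0 = 11^287 mod 2297 = 1.
x_0 = 1, so 11 is not a witness.

no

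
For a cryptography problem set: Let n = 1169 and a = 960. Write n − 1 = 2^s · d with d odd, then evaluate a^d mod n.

n − 1 = 1168 = 2^4 · 73, so s = 4 and d = 73.
960^73 mod 1169 = 351.

351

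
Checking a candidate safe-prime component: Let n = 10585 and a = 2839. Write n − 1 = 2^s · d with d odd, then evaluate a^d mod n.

4744

n − 1 = 10584 = 2^3 · 1323, so s = 3 and d = 1323.
2839^1323 mod 10585 = 4744.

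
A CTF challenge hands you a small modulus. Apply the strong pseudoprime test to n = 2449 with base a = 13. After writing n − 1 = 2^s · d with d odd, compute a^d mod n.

n − 1 = 2448 = 2^4 · 153, so s = 4 and d = 153.
Repeated squaring mod 2449: 13^1 ≡ 13, 13^2 ≡ 169, 13^4 ≡ 1622, 13^8 ≡ 658, 13^16 ≡ 1940, 13^32 ≡ 1936, 13^64 ≡ 1126, 13^128 ≡ 1743.
153 = 128 + 16 + 8 + 1, so 13^153 ≡ 1743·1940·658·13 ≡ 337 (mod 2449).

337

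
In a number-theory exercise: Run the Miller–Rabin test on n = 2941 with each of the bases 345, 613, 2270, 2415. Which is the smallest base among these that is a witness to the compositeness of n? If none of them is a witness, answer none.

345

n − 1 = 2940 = 2^2 · 735, so s = 2 and d = 735.
Base 345: x_0 = 345^735 mod 2941 = 2421. x_0 is neither 1 nor 2940, so continue squaring. x_1 = 2421^2 mod 2941 = 2769. Reached i = s−1 = 1 without hitting −1: 345 is a Miller–Rabin witness and 2941 is composite.
Base 613: x_0 = 613^735 mod 2941 = 545. x_0 is neither 1 nor 2940, so continue squaring. x_1 = 545^2 mod 2941 = 2925. Reached i = s−1 = 1 without hitting −1: 613 is a Miller–Rabin witness and 2941 is composite.
Base 2270: x_0 = 2270^735 mod 2941 = 2739. x_0 is neither 1 nor 2940, so continue squaring. x_1 = 2739^2 mod 2941 = 2571. Reached i = s−1 = 1 without hitting −1: 2270 is a Miller–Rabin witness and 2941 is composite.
Base 2415: x_0 = 2415^735 mod 2941 = 2126. x_0 is neither 1 nor 2940, so continue squaring. x_1 = 2126^2 mod 2941 = 2500. Reached i = s−1 = 1 without hitting −1: 2415 is a Miller–Rabin witness and 2941 is composite.
The smallest witness among the given bases is 345.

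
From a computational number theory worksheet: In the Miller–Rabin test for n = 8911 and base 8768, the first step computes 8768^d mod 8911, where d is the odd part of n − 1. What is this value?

267

n − 1 = 8910 = 2^1 · 4455, so s = 1 and d = 4455.
By repeated squaring, 8768^4455 ≡ 267 (mod 8911).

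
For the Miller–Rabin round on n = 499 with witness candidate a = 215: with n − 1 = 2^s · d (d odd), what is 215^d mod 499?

n − 1 = 498 = 2^1 · 249, so s = 1 and d = 249.
215^249 mod 499 = 1.

1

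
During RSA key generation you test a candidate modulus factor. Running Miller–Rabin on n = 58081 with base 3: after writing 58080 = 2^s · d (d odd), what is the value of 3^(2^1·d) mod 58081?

30671

n − 1 = 58080 = 2^5 · 1815, so s = 5 and d = 1815.
Repeated squaring mod 58081: 3^1 ≡ 3, 3^2 ≡ 9, 3^4 ≡ 81, 3^8 ≡ 6561, 3^16 ≡ 8700, 3^32 ≡ 10457, 3^64 ≡ 40407, 3^128 ≡ 10658, 3^256 ≡ 44609, 3^512 ≡ 49740, 3^1024 ≡ 49324.
1815 = 1024 + 512 + 256 + 16 + 4 + 2 + 1, so 3^1815 ≡ 49324·49740·44609·8700·81·9·3 ≡ 5551 (mod 58081).
x_0 = 5551.
x_1 = 5551^2 mod 58081 = 30671.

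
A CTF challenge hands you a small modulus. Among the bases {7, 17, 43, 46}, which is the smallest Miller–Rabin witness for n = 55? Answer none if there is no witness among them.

n − 1 = 54 = 2^1 · 27, so s = 1 and d = 27.
Base 7: x_0 = 7^27 mod 55 = 28. x_0 ∉ {1, 54} and s = 1, so 7 is a Miller–Rabin witness and 55 is composite.
Base 17: x_0 = 17^27 mod 55 = 8. x_0 ∉ {1, 54} and s = 1, so 17 is a Miller–Rabin witness and 55 is composite.
Base 43: x_0 = 43^27 mod 55 = 32. x_0 ∉ {1, 54} and s = 1, so 43 is a Miller–Rabin witness and 55 is composite.
Base 46: x_0 = 46^27 mod 55 = 51. x_0 ∉ {1, 54} and s = 1, so 46 is a Miller–Rabin witness and 55 is composite.
The smallest witness among the given bases is 7.

7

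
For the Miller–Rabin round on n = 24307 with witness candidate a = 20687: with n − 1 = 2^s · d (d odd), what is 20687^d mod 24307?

n − 1 = 24306 = 2^1 · 12153, so s = 1 and d = 12153.
20687^12153 mod 24307 = 15110.

15110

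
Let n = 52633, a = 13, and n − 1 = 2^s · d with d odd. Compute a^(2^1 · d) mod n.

44703

n − 1 = 52632 = 2^3 · 6579, so s = 3 and d = 6579.
x_0 = 13^6579 mod 52633 = 36875.
x_1 = 36875^2 mod 52633 = 44703.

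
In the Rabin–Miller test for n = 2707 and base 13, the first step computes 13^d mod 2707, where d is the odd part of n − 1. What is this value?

n − 1 = 2706 = 2^1 · 1353, so s = 1 and d = 1353.
Repeated squaring mod 2707: 13^1 ≡ 13, 13^2 ≡ 169, 13^4 ≡ 1491, 13^8 ≡ 634, 13^16 ≡ 1320, 13^32 ≡ 1799, 13^64 ≡ 1536, 13^128 ≡ 1499, 13^256 ≡ 191, 13^512 ≡ 1290, 13^1024 ≡ 2002.
1353 = 1024 + 256 + 64 + 8 + 1, so 13^1353 ≡ 2002·191·1536·634·13 ≡ 1 (mod 2707).

1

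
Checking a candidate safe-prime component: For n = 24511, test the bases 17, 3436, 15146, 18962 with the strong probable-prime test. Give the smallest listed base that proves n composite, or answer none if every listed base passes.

17

n − 1 = 24510 = 2^1 · 12255, so s = 1 and d = 12255.
Base 17: x_0 = 17^12255 mod 24511 = 11734. x_0 ∉ {1, 24510} and s = 1, so 17 is a Miller–Rabin witness and 24511 is composite.
Base 3436: x_0 = 3436^12255 mod 24511 = 13909. x_0 ∉ {1, 24510} and s = 1, so 3436 is a Miller–Rabin witness and 24511 is composite.
Base 15146: x_0 = 15146^12255 mod 24511 = 16381. x_0 ∉ {1, 24510} and s = 1, so 15146 is a Miller–Rabin witness and 24511 is composite.
Base 18962: x_0 = 18962^12255 mod 24511 = 18771. x_0 ∉ {1, 24510} and s = 1, so 18962 is a Miller–Rabin witness and 24511 is composite.
The smallest witness among the given bases is 17.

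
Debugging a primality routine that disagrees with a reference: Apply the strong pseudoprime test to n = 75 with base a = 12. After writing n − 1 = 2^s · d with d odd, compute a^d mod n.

n − 1 = 74 = 2^1 · 37, so s = 1 and d = 37.
12^37 mod 75 = 42.

42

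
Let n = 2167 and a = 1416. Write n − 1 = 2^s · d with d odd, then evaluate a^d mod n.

n − 1 = 2166 = 2^1 · 1083, so s = 1 and d = 1083.
Repeated squaring mod 2167: 1416^1 ≡ 1416, 1416^2 ≡ 581, 1416^4 ≡ 1676, 1416^8 ≡ 544, 1416^16 ≡ 1224, 1416^32 ≡ 779, 1416^64 ≡ 81, 1416^128 ≡ 60, 1416^256 ≡ 1433, 1416^512 ≡ 1340, 1416^1024 ≡ 1324.
1083 = 1024 + 32 + 16 + 8 + 2 + 1, so 1416^1083 ≡ 1324·779·1224·544·581·1416 ≡ 1139 (mod 2167).

1139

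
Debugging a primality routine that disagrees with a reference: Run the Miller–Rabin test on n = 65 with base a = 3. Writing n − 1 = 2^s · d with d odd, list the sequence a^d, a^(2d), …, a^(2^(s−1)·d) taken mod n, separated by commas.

3, 9, 16, 61, 16, 61

n − 1 = 64 = 2^6 · 1, so s = 6 and d = 1.
x_0 = 3^1 mod 65 = 3.
x_1 = 3^2 mod 65 = 9.
x_2 = 9^2 mod 65 = 16.
x_3 = 16^2 mod 65 = 61.
x_4 = 61^2 mod 65 = 16.
x_5 = 16^2 mod 65 = 61.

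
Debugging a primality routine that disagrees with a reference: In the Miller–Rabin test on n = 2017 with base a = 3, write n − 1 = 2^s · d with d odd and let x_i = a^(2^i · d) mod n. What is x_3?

n − 1 = 2016 = 2^5 · 63, so s = 5 and d = 63.
Repeated squaring mod 2017: 3^1 ≡ 3, 3^2 ≡ 9, 3^4 ≡ 81, 3^8 ≡ 510, 3^16 ≡ 1924, 3^32 ≡ 581.
63 = 32 + 16 + 8 + 4 + 2 + 1, so 3^63 ≡ 581·1924·510·81·9·3 ≡ 913 (mod 2017).
x_0 = 913.
x_1 = 913^2 mod 2017 = 548.
x_2 = 548^2 mod 2017 = 1788.
x_3 = 1788^2 mod 2017 = 2016.

2016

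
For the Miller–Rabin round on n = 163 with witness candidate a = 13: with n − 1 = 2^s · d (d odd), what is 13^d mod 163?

n − 1 = 162 = 2^1 · 81, so s = 1 and d = 81.
13^81 mod 163 = 162.

162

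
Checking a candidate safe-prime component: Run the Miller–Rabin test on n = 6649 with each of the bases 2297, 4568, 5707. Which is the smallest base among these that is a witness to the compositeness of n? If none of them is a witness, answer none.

n − 1 = 6648 = 2^3 · 831, so s = 3 and d = 831.
Base 2297: x_0 = 2297^831 mod 6649 = 621. x_0 is neither 1 nor 6648, so continue squaring. x_1 = 621^2 mod 6649 = 6648. x_1 ≡ −1, so 2297 is not a witness.
Base 4568: x_0 = 4568^831 mod 6649 = 4050. x_0 is neither 1 nor 6648, so continue squaring. x_1 = 4050^2 mod 6649 = 6066. x_2 = 6066^2 mod 6649 = 790. Reached i = s−1 = 2 without hitting −1: 4568 is a Miller–Rabin witness and 6649 is composite.
Base 5707: x_0 = 5707^831 mod 6649 = 3084. x_0 is neither 1 nor 6648, so continue squaring. x_1 = 3084^2 mod 6649 = 2986. x_2 = 2986^2 mod 6649 = 6536. Reached i = s−1 = 2 without hitting −1: 5707 is a Miller–Rabin witness and 6649 is composite.
The smallest witness among the given bases is 4568.

4568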